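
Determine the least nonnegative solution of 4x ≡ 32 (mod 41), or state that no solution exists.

8

gcd(41, 4) = 1.
1 divides 32, so solutions exist.
By Bézout, 4×(-10) + 41×(1) = 1.
So 4×(-10) ≡ 1 (mod 41); multiply by 32: x ≡ -320 (mod 41).
Smallest nonnegative: x = -320 mod 41 = 8.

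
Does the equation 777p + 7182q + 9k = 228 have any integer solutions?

gcd(7182, 777) = 21  (7182 = 9·777 + 189, 777 = 4·189 + 21, 189 = 9·21).
gcd(21, 9) = 3.
3 divides 228, so integer solutions exist.

yes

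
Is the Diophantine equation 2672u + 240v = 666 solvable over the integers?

gcd(2672, 240):
  2672 = 11·240 + 32
  240 = 7·32 + 16
  32 = 2·16
so gcd(2672, 240) = 16.
16 does not divide 666 (remainder 10), so no integer solutions.

no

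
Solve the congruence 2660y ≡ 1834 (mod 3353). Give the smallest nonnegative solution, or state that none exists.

457

gcd(3353, 2660) = 7.
7 divides 1834, so solutions exist.
By Bézout, 2660*(-150) + 3353*(119) = 7.
So 2660*(-150) ≡ 7 (mod 3353); multiply by 262: y ≡ -39300 (mod 479).
Smallest nonnegative: y = -39300 mod 479 = 457.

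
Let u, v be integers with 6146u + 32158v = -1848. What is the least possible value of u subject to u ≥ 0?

1763

gcd(32158, 6146) = 14.
14 divides -1848, so solutions exist.
By Bézout, 6146×(-518) + 32158×(99) = 14.
Scale by -1848/14 = -132: (u₀, v₀) = (68376, -13068).
General solution: u = 68376 + 2297t, v = -13068 - 439t for integer t.
u ≥ 0: smallest is 68376 mod 2297 = 1763 (at t = -29), with v = -337.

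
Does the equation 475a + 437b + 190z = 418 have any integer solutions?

gcd(475, 437) = 19.
gcd(19, 190) = 19.
19 divides 418, so integer solutions exist.

yes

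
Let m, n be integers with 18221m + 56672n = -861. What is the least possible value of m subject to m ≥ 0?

3471

gcd(56672, 18221) = 7.
7 divides -861, so solutions exist.
By Bézout, 18221·(-1213) + 56672·(390) = 7.
Scale by -861/7 = -123: (m₀, n₀) = (149199, -47970).
General solution: m = 149199 + 8096t, n = -47970 - 2603t for integer t.
m ≥ 0: smallest is 149199 mod 8096 = 3471 (at t = -18), with n = -1116.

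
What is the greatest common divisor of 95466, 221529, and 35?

7

gcd(221529, 95466) = 21  (221529 = 2·95466 + 30597, 95466 = 3·30597 + 3675, 30597 = 8·3675 + 1197, 3675 = 3·1197 + 84, 1197 = 14·84 + 21, 84 = 4·21).
gcd(21, 35) = 7.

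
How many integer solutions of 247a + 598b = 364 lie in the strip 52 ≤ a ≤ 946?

20

gcd(598, 247) = 13.
By Bézout, 247·(17) + 598·(-7) = 13.
Particular solution: (16, -6).
General solution: a = 16 + 46t, b = -6 - 19t for integer t.
52 ≤ 16 + 46t ≤ 946 gives t ∈ [1, 20], which is 20 values.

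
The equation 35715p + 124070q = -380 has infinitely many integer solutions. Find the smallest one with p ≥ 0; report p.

gcd(124070, 35715):
  124070 = 3×35715 + 16925
  35715 = 2×16925 + 1865
  16925 = 9×1865 + 140
  1865 = 13×140 + 45
  140 = 3×45 + 5
  45 = 9×5
so gcd(124070, 35715) = 5.
5 divides -380, so solutions exist.
Back-substitute for Bézout coefficients:
  5 = 140 - 3×45
  ... = 35715×(-2661) + 124070×(766)
Scale by -380/5 = -76: (p₀, q₀) = (202236, -58216).
General solution: p = 202236 + 24814t, q = -58216 - 7143t for integer t.
p ≥ 0: smallest is 202236 mod 24814 = 3724 (at t = -8), with q = -1072.

3724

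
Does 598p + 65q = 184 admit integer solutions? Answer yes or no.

no

gcd(598, 65) = 13  (598 = 9*65 + 13, 65 = 5*13).
13 does not divide 184 (remainder 2), so no integer solutions.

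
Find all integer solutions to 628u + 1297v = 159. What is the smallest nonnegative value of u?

878

gcd(1297, 628):
  1297 = 2*628 + 41
  628 = 15*41 + 13
  41 = 3*13 + 2
  13 = 6*2 + 1
  2 = 2*1
so gcd(1297, 628) = 1.
1 divides 159, so solutions exist.
Back-substitute for Bézout coefficients:
  1 = 13 - 6*2
  ... = 628*(601) + 1297*(-291)
Scale by 159/1 = 159: (u₀, v₀) = (95559, -46269).
General solution: u = 95559 + 1297t, v = -46269 - 628t for integer t.
u ≥ 0: smallest is 95559 mod 1297 = 878 (at t = -73), with v = -425.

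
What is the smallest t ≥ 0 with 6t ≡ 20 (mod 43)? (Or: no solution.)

gcd(43, 6):
  43 = 7*6 + 1
  6 = 6*1
so gcd(43, 6) = 1.
1 divides 20, so solutions exist.
Back-substitute for Bézout coefficients:
  1 = 43 - 7*6
  ... = 6*(-7) + 43*(1)
So 6*(-7) ≡ 1 (mod 43); multiply by 20: t ≡ -140 (mod 43).
Smallest nonnegative: t = -140 mod 43 = 32.

32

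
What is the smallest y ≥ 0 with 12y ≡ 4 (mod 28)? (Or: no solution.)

5

gcd(28, 12) = 4  (28 = 2·12 + 4, 12 = 3·4).
4 divides 4, so solutions exist.
Back-substituting, 12·(-2) + 28·(1) = 4.
So 12·(-2) ≡ 4 (mod 28); multiply by 1: y ≡ -2 (mod 7).
Smallest nonnegative: y = -2 mod 7 = 5.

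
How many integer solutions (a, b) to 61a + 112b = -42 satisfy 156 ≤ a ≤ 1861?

gcd(112, 61):
  112 = 1*61 + 51
  61 = 1*51 + 10
  51 = 5*10 + 1
  10 = 10*1
so gcd(112, 61) = 1.
Back-substitute for Bézout coefficients:
  1 = 51 - 5*10
  ... = 61*(-11) + 112*(6)
Scale by -42: particular solution (462, -252); reduce a mod 112: (14, -8).
General solution: a = 14 + 112t, b = -8 - 61t for integer t.
156 ≤ 14 + 112t ≤ 1861 gives t ∈ [2, 16], which is 15 values.

15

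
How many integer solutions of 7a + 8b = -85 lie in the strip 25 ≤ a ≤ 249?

gcd(8, 7) = 1.
By Bézout, 7·(-1) + 8·(1) = 1.
Particular solution: (5, -15).
General solution: a = 5 + 8t, b = -15 - 7t for integer t.
25 ≤ 5 + 8t ≤ 249 gives t ∈ [3, 30], which is 28 values.

28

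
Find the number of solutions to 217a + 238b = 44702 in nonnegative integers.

gcd(238, 217):
  238 = 1*217 + 21
  217 = 10*21 + 7
  21 = 3*7
so gcd(238, 217) = 7.
Back-substitute for Bézout coefficients:
  7 = 217 - 10*21
  ... = 217*(11) + 238*(-10)
Scale by 6386: one solution is (70246, -63860). Reduce a mod 34: (2, 186).
General: a = 2 + 34t, b = 186 - 31t.
a ≥ 0 ⇒ t ≥ 0; b ≥ 0 ⇒ t ≤ 6. So t ∈ [0, 6]: 7 solutions.

7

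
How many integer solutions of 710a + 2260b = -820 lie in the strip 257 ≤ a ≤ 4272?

18

gcd(2260, 710):
  2260 = 3*710 + 130
  710 = 5*130 + 60
  130 = 2*60 + 10
  60 = 6*10
so gcd(2260, 710) = 10.
Back-substitute for Bézout coefficients:
  10 = 130 - 2*60
  ... = 710*(-35) + 2260*(11)
Scale by -82: particular solution (2870, -902); reduce a mod 226: (158, -50).
General solution: a = 158 + 226t, b = -50 - 71t for integer t.
257 ≤ 158 + 226t ≤ 4272 gives t ∈ [1, 18], which is 18 values.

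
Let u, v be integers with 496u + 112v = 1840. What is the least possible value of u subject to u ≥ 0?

1

gcd(496, 112) = 16.
16 divides 1840, so solutions exist.
By Bézout, 496·(-2) + 112·(9) = 16.
Scale by 1840/16 = 115: (u₀, v₀) = (-230, 1035).
General solution: u = -230 + 7t, v = 1035 - 31t for integer t.
u ≥ 0: smallest is -230 mod 7 = 1 (at t = 33), with v = 12.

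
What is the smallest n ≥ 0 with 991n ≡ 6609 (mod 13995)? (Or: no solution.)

gcd(13995, 991):
  13995 = 14·991 + 121
  991 = 8·121 + 23
  121 = 5·23 + 6
  23 = 3·6 + 5
  6 = 1·5 + 1
  5 = 5·1
so gcd(13995, 991) = 1.
1 divides 6609, so solutions exist.
Back-substitute for Bézout coefficients:
  1 = 6 - 1·5
  ... = 991·(-2429) + 13995·(172)
So 991·(-2429) ≡ 1 (mod 13995); multiply by 6609: n ≡ -16053261 (mod 13995).
Smallest nonnegative: n = -16053261 mod 13995 = 12999.

12999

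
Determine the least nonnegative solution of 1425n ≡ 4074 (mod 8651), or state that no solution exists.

gcd(8651, 1425):
  8651 = 6·1425 + 101
  1425 = 14·101 + 11
  101 = 9·11 + 2
  11 = 5·2 + 1
  2 = 2·1
so gcd(8651, 1425) = 1.
1 divides 4074, so solutions exist.
Back-substitute for Bézout coefficients:
  1 = 11 - 5·2
  ... = 1425·(3940) + 8651·(-649)
So 1425·(3940) ≡ 1 (mod 8651); multiply by 4074: n ≡ 16051560 (mod 8651).
Smallest nonnegative: n = 16051560 mod 8651 = 3955.

3955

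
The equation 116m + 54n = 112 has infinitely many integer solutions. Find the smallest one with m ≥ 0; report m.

14

gcd(116, 54):
  116 = 2·54 + 8
  54 = 6·8 + 6
  8 = 1·6 + 2
  6 = 3·2
so gcd(116, 54) = 2.
2 divides 112, so solutions exist.
Back-substitute for Bézout coefficients:
  2 = 8 - 1·6
  ... = 116·(7) + 54·(-15)
Scale by 112/2 = 56: (m₀, n₀) = (392, -840).
General solution: m = 392 + 27t, n = -840 - 58t for integer t.
m ≥ 0: smallest is 392 mod 27 = 14 (at t = -14), with n = -28.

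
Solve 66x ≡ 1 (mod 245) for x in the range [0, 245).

gcd(245, 66) = 1.
By Bézout, 66*(26) + 245*(-7) = 1.
So 66*26 ≡ 1 (mod 245), and 26 mod 245 = 26.

26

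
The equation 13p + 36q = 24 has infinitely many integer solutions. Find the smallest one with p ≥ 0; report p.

24

gcd(36, 13) = 1  (36 = 2×13 + 10, 13 = 1×10 + 3, 10 = 3×3 + 1, 3 = 3×1).
1 divides 24, so solutions exist.
Back-substituting, 13×(-11) + 36×(4) = 1.
Scale by 24/1 = 24: (p₀, q₀) = (-264, 96).
General solution: p = -264 + 36t, q = 96 - 13t for integer t.
p ≥ 0: smallest is -264 mod 36 = 24 (at t = 8), with q = -8.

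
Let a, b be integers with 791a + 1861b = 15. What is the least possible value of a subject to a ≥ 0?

200

gcd(1861, 791) = 1.
1 divides 15, so solutions exist.
By Bézout, 791*(-607) + 1861*(258) = 1.
Scale by 15/1 = 15: (a₀, b₀) = (-9105, 3870).
General solution: a = -9105 + 1861t, b = 3870 - 791t for integer t.
a ≥ 0: smallest is -9105 mod 1861 = 200 (at t = 5), with b = -85.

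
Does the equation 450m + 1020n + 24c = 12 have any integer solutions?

yes

gcd(1020, 450) = 30  (1020 = 2×450 + 120, 450 = 3×120 + 90, 120 = 1×90 + 30, 90 = 3×30).
gcd(30, 24) = 6.
6 divides 12, so integer solutions exist.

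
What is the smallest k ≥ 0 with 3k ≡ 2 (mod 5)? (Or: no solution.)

gcd(5, 3) = 1  (5 = 1*3 + 2, 3 = 1*2 + 1, 2 = 2*1).
1 divides 2, so solutions exist.
Back-substituting, 3*(2) + 5*(-1) = 1.
So 3*(2) ≡ 1 (mod 5); multiply by 2: k ≡ 4 (mod 5).
Smallest nonnegative: k = 4 mod 5 = 4.

4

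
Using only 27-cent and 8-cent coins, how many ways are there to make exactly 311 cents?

1

Need nonnegative integers with 27j + 8k = 311.
gcd(27, 8) = 1, and 27·(3) + 8·(-10) = 1.
So (j₀, k₀) = (933, -3110); general j = 933 + 8t, k = -3110 - 27t.
j ≥ 0 ⇒ t ≥ -116; k ≥ 0 ⇒ t ≤ -116. That's 1 value of t.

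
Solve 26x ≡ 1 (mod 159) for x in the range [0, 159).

gcd(159, 26):
  159 = 6×26 + 3
  26 = 8×3 + 2
  3 = 1×2 + 1
  2 = 2×1
so gcd(159, 26) = 1.
Back-substitute for Bézout coefficients:
  1 = 3 - 1×2
  ... = 26×(-55) + 159×(9)
So 26×-55 ≡ 1 (mod 159), and -55 mod 159 = 104.

104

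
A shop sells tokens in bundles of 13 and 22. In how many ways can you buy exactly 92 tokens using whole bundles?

Need nonnegative integers with 13j + 22k = 92.
gcd(13, 22) = 1, and 13·(-5) + 22·(3) = 1.
So (j₀, k₀) = (-460, 276); general j = -460 + 22t, k = 276 - 13t.
j ≥ 0 ⇒ t ≥ 21; k ≥ 0 ⇒ t ≤ 21. That's 1 value of t.

1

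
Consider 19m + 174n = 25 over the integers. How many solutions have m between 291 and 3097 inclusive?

gcd(174, 19) = 1.
By Bézout, 19·(55) + 174·(-6) = 1.
Particular solution: (157, -17).
General solution: m = 157 + 174t, n = -17 - 19t for integer t.
291 ≤ 157 + 174t ≤ 3097 gives t ∈ [1, 16], which is 16 values.

16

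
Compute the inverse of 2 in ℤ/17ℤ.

gcd(17, 2) = 1.
By Bézout, 2*(-8) + 17*(1) = 1.
So 2*-8 ≡ 1 (mod 17), and -8 mod 17 = 9.

9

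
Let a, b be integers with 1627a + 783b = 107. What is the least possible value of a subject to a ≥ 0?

gcd(1627, 783):
  1627 = 2*783 + 61
  783 = 12*61 + 51
  61 = 1*51 + 10
  51 = 5*10 + 1
  10 = 10*1
so gcd(1627, 783) = 1.
1 divides 107, so solutions exist.
Back-substitute for Bézout coefficients:
  1 = 51 - 5*10
  ... = 1627*(-77) + 783*(160)
Scale by 107/1 = 107: (a₀, b₀) = (-8239, 17120).
General solution: a = -8239 + 783t, b = 17120 - 1627t for integer t.
a ≥ 0: smallest is -8239 mod 783 = 374 (at t = 11), with b = -777.

374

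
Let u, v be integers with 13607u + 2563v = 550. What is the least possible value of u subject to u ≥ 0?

gcd(13607, 2563) = 11  (13607 = 5*2563 + 792, 2563 = 3*792 + 187, 792 = 4*187 + 44, 187 = 4*44 + 11, 44 = 4*11).
11 divides 550, so solutions exist.
Back-substituting, 13607*(-55) + 2563*(292) = 11.
Scale by 550/11 = 50: (u₀, v₀) = (-2750, 14600).
General solution: u = -2750 + 233t, v = 14600 - 1237t for integer t.
u ≥ 0: smallest is -2750 mod 233 = 46 (at t = 12), with v = -244.

46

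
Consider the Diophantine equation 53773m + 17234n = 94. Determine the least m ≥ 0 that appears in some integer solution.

gcd(53773, 17234) = 1  (53773 = 3×17234 + 2071, 17234 = 8×2071 + 666, 2071 = 3×666 + 73, 666 = 9×73 + 9, 73 = 8×9 + 1, 9 = 9×1).
1 divides 94, so solutions exist.
Back-substituting, 53773×(1889) + 17234×(-5894) = 1.
Scale by 94/1 = 94: (m₀, n₀) = (177566, -554036).
General solution: m = 177566 + 17234t, n = -554036 - 53773t for integer t.
m ≥ 0: smallest is 177566 mod 17234 = 5226 (at t = -10), with n = -16306.

5226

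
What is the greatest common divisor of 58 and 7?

gcd(58, 7):
  58 = 8*7 + 2
  7 = 3*2 + 1
  2 = 2*1
so gcd(58, 7) = 1.

1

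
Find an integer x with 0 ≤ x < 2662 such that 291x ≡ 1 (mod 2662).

gcd(2662, 291) = 1  (2662 = 9·291 + 43, 291 = 6·43 + 33, 43 = 1·33 + 10, 33 = 3·10 + 3, 10 = 3·3 + 1, 3 = 3·1).
Back-substituting, 291·(-805) + 2662·(88) = 1.
So 291·-805 ≡ 1 (mod 2662), and -805 mod 2662 = 1857.

1857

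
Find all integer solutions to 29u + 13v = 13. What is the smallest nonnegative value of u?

gcd(29, 13):
  29 = 2*13 + 3
  13 = 4*3 + 1
  3 = 3*1
so gcd(29, 13) = 1.
1 divides 13, so solutions exist.
Back-substitute for Bézout coefficients:
  1 = 13 - 4*3
  ... = 29*(-4) + 13*(9)
Scale by 13/1 = 13: (u₀, v₀) = (-52, 117).
General solution: u = -52 + 13t, v = 117 - 29t for integer t.
u ≥ 0: smallest is -52 mod 13 = 0 (at t = 4), with v = 1.

0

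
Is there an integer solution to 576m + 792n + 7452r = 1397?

gcd(792, 576) = 72  (792 = 1×576 + 216, 576 = 2×216 + 144, 216 = 1×144 + 72, 144 = 2×72).
gcd(72, 7452) = 36.
36 does not divide 1397 (remainder 29), so no integer solutions.

no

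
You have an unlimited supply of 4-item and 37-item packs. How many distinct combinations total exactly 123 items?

1

Need nonnegative integers with 4j + 37k = 123.
gcd(4, 37) = 1, and 4·(-9) + 37·(1) = 1.
So (j₀, k₀) = (-1107, 123); general j = -1107 + 37t, k = 123 - 4t.
j ≥ 0 ⇒ t ≥ 30; k ≥ 0 ⇒ t ≤ 30. That's 1 value of t.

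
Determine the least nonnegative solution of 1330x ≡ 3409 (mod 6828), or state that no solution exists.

no solution

gcd(6828, 1330) = 2.
2 does not divide 3409, so the congruence has no solution.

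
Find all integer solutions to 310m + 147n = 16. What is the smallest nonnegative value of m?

1

gcd(310, 147) = 1.
1 divides 16, so solutions exist.
By Bézout, 310*(46) + 147*(-97) = 1.
Scale by 16/1 = 16: (m₀, n₀) = (736, -1552).
General solution: m = 736 + 147t, n = -1552 - 310t for integer t.
m ≥ 0: smallest is 736 mod 147 = 1 (at t = -5), with n = -2.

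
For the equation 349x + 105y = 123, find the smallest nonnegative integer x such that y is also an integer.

87

gcd(349, 105) = 1  (349 = 3*105 + 34, 105 = 3*34 + 3, 34 = 11*3 + 1, 3 = 3*1).
1 divides 123, so solutions exist.
Back-substituting, 349*(34) + 105*(-113) = 1.
Scale by 123/1 = 123: (x₀, y₀) = (4182, -13899).
General solution: x = 4182 + 105t, y = -13899 - 349t for integer t.
x ≥ 0: smallest is 4182 mod 105 = 87 (at t = -39), with y = -288.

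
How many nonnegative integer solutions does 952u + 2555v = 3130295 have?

gcd(2555, 952) = 7  (2555 = 2·952 + 651, 952 = 1·651 + 301, 651 = 2·301 + 49, 301 = 6·49 + 7, 49 = 7·7).
Back-substituting, 952·(51) + 2555·(-19) = 7.
Scale by 447185: one solution is (22806435, -8496515). Reduce u mod 365: (140, 1173).
General: u = 140 + 365t, v = 1173 - 136t.
u ≥ 0 ⇒ t ≥ 0; v ≥ 0 ⇒ t ≤ 8. So t ∈ [0, 8]: 9 solutions.

9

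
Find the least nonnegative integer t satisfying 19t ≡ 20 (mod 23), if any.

18

gcd(23, 19):
  23 = 1×19 + 4
  19 = 4×4 + 3
  4 = 1×3 + 1
  3 = 3×1
so gcd(23, 19) = 1.
1 divides 20, so solutions exist.
Back-substitute for Bézout coefficients:
  1 = 4 - 1×3
  ... = 19×(-6) + 23×(5)
So 19×(-6) ≡ 1 (mod 23); multiply by 20: t ≡ -120 (mod 23).
Smallest nonnegative: t = -120 mod 23 = 18.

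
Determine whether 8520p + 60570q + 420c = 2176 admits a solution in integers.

gcd(60570, 8520) = 30  (60570 = 7×8520 + 930, 8520 = 9×930 + 150, 930 = 6×150 + 30, 150 = 5×30).
gcd(30, 420) = 30.
30 does not divide 2176 (remainder 16), so no integer solutions.

no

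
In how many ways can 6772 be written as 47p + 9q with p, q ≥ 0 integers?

16

gcd(47, 9):
  47 = 5*9 + 2
  9 = 4*2 + 1
  2 = 2*1
so gcd(47, 9) = 1.
Back-substitute for Bézout coefficients:
  1 = 9 - 4*2
  ... = 47*(-4) + 9*(21)
Scale by 6772: one solution is (-27088, 142212). Reduce p mod 9: (2, 742).
General: p = 2 + 9t, q = 742 - 47t.
p ≥ 0 ⇒ t ≥ 0; q ≥ 0 ⇒ t ≤ 15. So t ∈ [0, 15]: 16 solutions.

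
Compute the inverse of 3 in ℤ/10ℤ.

gcd(10, 3) = 1  (10 = 3·3 + 1, 3 = 3·1).
Back-substituting, 3·(-3) + 10·(1) = 1.
So 3·-3 ≡ 1 (mod 10), and -3 mod 10 = 7.

7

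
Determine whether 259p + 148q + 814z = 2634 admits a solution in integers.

no

gcd(259, 148):
  259 = 1*148 + 111
  148 = 1*111 + 37
  111 = 3*37
so gcd(259, 148) = 37.
gcd(37, 814) = 37.
37 does not divide 2634 (remainder 7), so no integer solutions.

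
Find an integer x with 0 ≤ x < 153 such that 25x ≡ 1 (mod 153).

gcd(153, 25):
  153 = 6*25 + 3
  25 = 8*3 + 1
  3 = 3*1
so gcd(153, 25) = 1.
Back-substitute for Bézout coefficients:
  1 = 25 - 8*3
  ... = 25*(49) + 153*(-8)
So 25*49 ≡ 1 (mod 153), and 49 mod 153 = 49.

49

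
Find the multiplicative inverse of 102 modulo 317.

115

gcd(317, 102) = 1.
By Bézout, 102×(115) + 317×(-37) = 1.
So 102×115 ≡ 1 (mod 317), and 115 mod 317 = 115.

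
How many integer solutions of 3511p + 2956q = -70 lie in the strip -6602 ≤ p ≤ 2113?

3

gcd(3511, 2956):
  3511 = 1·2956 + 555
  2956 = 5·555 + 181
  555 = 3·181 + 12
  181 = 15·12 + 1
  12 = 12·1
so gcd(3511, 2956) = 1.
Back-substitute for Bézout coefficients:
  1 = 181 - 15·12
  ... = 3511·(-245) + 2956·(291)
Scale by -70: particular solution (17150, -20370); reduce p mod 2956: (2370, -2815).
General solution: p = 2370 + 2956t, q = -2815 - 3511t for integer t.
-6602 ≤ 2370 + 2956t ≤ 2113 gives t ∈ [-3, -1], which is 3 values.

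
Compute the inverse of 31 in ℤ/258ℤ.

25

gcd(258, 31) = 1  (258 = 8×31 + 10, 31 = 3×10 + 1, 10 = 10×1).
Back-substituting, 31×(25) + 258×(-3) = 1.
So 31×25 ≡ 1 (mod 258), and 25 mod 258 = 25.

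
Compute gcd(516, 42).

gcd(516, 42):
  516 = 12·42 + 12
  42 = 3·12 + 6
  12 = 2·6
so gcd(516, 42) = 6.

6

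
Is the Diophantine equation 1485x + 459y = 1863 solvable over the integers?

yes

gcd(1485, 459):
  1485 = 3×459 + 108
  459 = 4×108 + 27
  108 = 4×27
so gcd(1485, 459) = 27.
27 divides 1863, so integer solutions exist.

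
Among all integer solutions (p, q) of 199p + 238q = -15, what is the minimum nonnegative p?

37

gcd(238, 199):
  238 = 1×199 + 39
  199 = 5×39 + 4
  39 = 9×4 + 3
  4 = 1×3 + 1
  3 = 3×1
so gcd(238, 199) = 1.
1 divides -15, so solutions exist.
Back-substitute for Bézout coefficients:
  1 = 4 - 1×3
  ... = 199×(61) + 238×(-51)
Scale by -15/1 = -15: (p₀, q₀) = (-915, 765).
General solution: p = -915 + 238t, q = 765 - 199t for integer t.
p ≥ 0: smallest is -915 mod 238 = 37 (at t = 4), with q = -31.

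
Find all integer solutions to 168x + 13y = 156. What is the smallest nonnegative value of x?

0

gcd(168, 13):
  168 = 12·13 + 12
  13 = 1·12 + 1
  12 = 12·1
so gcd(168, 13) = 1.
1 divides 156, so solutions exist.
Back-substitute for Bézout coefficients:
  1 = 13 - 1·12
  ... = 168·(-1) + 13·(13)
Scale by 156/1 = 156: (x₀, y₀) = (-156, 2028).
General solution: x = -156 + 13t, y = 2028 - 168t for integer t.
x ≥ 0: smallest is -156 mod 13 = 0 (at t = 12), with y = 12.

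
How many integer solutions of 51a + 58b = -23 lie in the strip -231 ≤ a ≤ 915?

19

gcd(58, 51) = 1  (58 = 1*51 + 7, 51 = 7*7 + 2, 7 = 3*2 + 1, 2 = 2*1).
Back-substituting, 51*(-25) + 58*(22) = 1.
Scale by -23: particular solution (575, -506); reduce a mod 58: (53, -47).
General solution: a = 53 + 58t, b = -47 - 51t for integer t.
-231 ≤ 53 + 58t ≤ 915 gives t ∈ [-4, 14], which is 19 values.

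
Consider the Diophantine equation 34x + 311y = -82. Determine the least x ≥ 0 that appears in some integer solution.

272

gcd(311, 34):
  311 = 9×34 + 5
  34 = 6×5 + 4
  5 = 1×4 + 1
  4 = 4×1
so gcd(311, 34) = 1.
1 divides -82, so solutions exist.
Back-substitute for Bézout coefficients:
  1 = 5 - 1×4
  ... = 34×(-64) + 311×(7)
Scale by -82/1 = -82: (x₀, y₀) = (5248, -574).
General solution: x = 5248 + 311t, y = -574 - 34t for integer t.
x ≥ 0: smallest is 5248 mod 311 = 272 (at t = -16), with y = -30.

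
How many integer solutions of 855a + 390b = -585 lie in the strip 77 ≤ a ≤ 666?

23

gcd(855, 390):
  855 = 2*390 + 75
  390 = 5*75 + 15
  75 = 5*15
so gcd(855, 390) = 15.
Back-substitute for Bézout coefficients:
  15 = 390 - 5*75
  ... = 855*(-5) + 390*(11)
Scale by -39: particular solution (195, -429); reduce a mod 26: (13, -30).
General solution: a = 13 + 26t, b = -30 - 57t for integer t.
77 ≤ 13 + 26t ≤ 666 gives t ∈ [3, 25], which is 23 values.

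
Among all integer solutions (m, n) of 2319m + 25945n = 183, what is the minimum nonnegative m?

gcd(25945, 2319) = 1  (25945 = 11×2319 + 436, 2319 = 5×436 + 139, 436 = 3×139 + 19, 139 = 7×19 + 6, 19 = 3×6 + 1, 6 = 6×1).
1 divides 183, so solutions exist.
Back-substituting, 2319×(-4106) + 25945×(367) = 1.
Scale by 183/1 = 183: (m₀, n₀) = (-751398, 67161).
General solution: m = -751398 + 25945t, n = 67161 - 2319t for integer t.
m ≥ 0: smallest is -751398 mod 25945 = 1007 (at t = 29), with n = -90.

1007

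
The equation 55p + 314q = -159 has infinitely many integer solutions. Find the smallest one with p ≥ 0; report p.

117

gcd(314, 55):
  314 = 5×55 + 39
  55 = 1×39 + 16
  39 = 2×16 + 7
  16 = 2×7 + 2
  7 = 3×2 + 1
  2 = 2×1
so gcd(314, 55) = 1.
1 divides -159, so solutions exist.
Back-substitute for Bézout coefficients:
  1 = 7 - 3×2
  ... = 55×(-137) + 314×(24)
Scale by -159/1 = -159: (p₀, q₀) = (21783, -3816).
General solution: p = 21783 + 314t, q = -3816 - 55t for integer t.
p ≥ 0: smallest is 21783 mod 314 = 117 (at t = -69), with q = -21.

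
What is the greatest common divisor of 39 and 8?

1

gcd(39, 8) = 1  (39 = 4×8 + 7, 8 = 1×7 + 1, 7 = 7×1).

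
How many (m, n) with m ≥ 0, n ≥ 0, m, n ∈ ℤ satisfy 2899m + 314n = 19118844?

21

gcd(2899, 314):
  2899 = 9*314 + 73
  314 = 4*73 + 22
  73 = 3*22 + 7
  22 = 3*7 + 1
  7 = 7*1
so gcd(2899, 314) = 1.
Back-substitute for Bézout coefficients:
  1 = 22 - 3*7
  ... = 2899*(-43) + 314*(397)
Scale by 19118844: one solution is (-822110292, 7590181068). Reduce m mod 314: (112, 59854).
General: m = 112 + 314t, n = 59854 - 2899t.
m ≥ 0 ⇒ t ≥ 0; n ≥ 0 ⇒ t ≤ 20. So t ∈ [0, 20]: 21 solutions.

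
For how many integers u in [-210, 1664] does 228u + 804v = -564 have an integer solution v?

gcd(804, 228) = 12.
By Bézout, 228·(-7) + 804·(2) = 12.
Particular solution: (61, -18).
General solution: u = 61 + 67t, v = -18 - 19t for integer t.
-210 ≤ 61 + 67t ≤ 1664 gives t ∈ [-4, 23], which is 28 values.

28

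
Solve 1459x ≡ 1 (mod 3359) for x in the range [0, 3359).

gcd(3359, 1459) = 1.
By Bézout, 1459*(-815) + 3359*(354) = 1.
So 1459*-815 ≡ 1 (mod 3359), and -815 mod 3359 = 2544.

2544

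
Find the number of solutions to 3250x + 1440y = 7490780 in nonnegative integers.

gcd(3250, 1440):
  3250 = 2*1440 + 370
  1440 = 3*370 + 330
  370 = 1*330 + 40
  330 = 8*40 + 10
  40 = 4*10
so gcd(3250, 1440) = 10.
Back-substitute for Bézout coefficients:
  10 = 330 - 8*40
  ... = 3250*(-35) + 1440*(79)
Scale by 749078: one solution is (-26217730, 59177162). Reduce x mod 144: (62, 5062).
General: x = 62 + 144t, y = 5062 - 325t.
x ≥ 0 ⇒ t ≥ 0; y ≥ 0 ⇒ t ≤ 15. So t ∈ [0, 15]: 16 solutions.

16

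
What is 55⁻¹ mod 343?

237

gcd(343, 55):
  343 = 6×55 + 13
  55 = 4×13 + 3
  13 = 4×3 + 1
  3 = 3×1
so gcd(343, 55) = 1.
Back-substitute for Bézout coefficients:
  1 = 13 - 4×3
  ... = 55×(-106) + 343×(17)
So 55×-106 ≡ 1 (mod 343), and -106 mod 343 = 237.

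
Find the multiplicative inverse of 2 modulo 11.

6

gcd(11, 2) = 1.
By Bézout, 2×(-5) + 11×(1) = 1.
So 2×-5 ≡ 1 (mod 11), and -5 mod 11 = 6.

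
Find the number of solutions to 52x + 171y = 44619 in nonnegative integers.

gcd(171, 52) = 1  (171 = 3×52 + 15, 52 = 3×15 + 7, 15 = 2×7 + 1, 7 = 7×1).
Back-substituting, 52×(-23) + 171×(7) = 1.
Scale by 44619: one solution is (-1026237, 312333). Reduce x mod 171: (105, 229).
General: x = 105 + 171t, y = 229 - 52t.
x ≥ 0 ⇒ t ≥ 0; y ≥ 0 ⇒ t ≤ 4. So t ∈ [0, 4]: 5 solutions.

5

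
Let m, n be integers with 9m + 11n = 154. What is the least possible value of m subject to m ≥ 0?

0

gcd(11, 9) = 1  (11 = 1·9 + 2, 9 = 4·2 + 1, 2 = 2·1).
1 divides 154, so solutions exist.
Back-substituting, 9·(5) + 11·(-4) = 1.
Scale by 154/1 = 154: (m₀, n₀) = (770, -616).
General solution: m = 770 + 11t, n = -616 - 9t for integer t.
m ≥ 0: smallest is 770 mod 11 = 0 (at t = -70), with n = 14.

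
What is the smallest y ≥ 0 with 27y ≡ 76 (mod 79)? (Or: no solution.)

35

gcd(79, 27) = 1.
1 divides 76, so solutions exist.
By Bézout, 27*(-38) + 79*(13) = 1.
So 27*(-38) ≡ 1 (mod 79); multiply by 76: y ≡ -2888 (mod 79).
Smallest nonnegative: y = -2888 mod 79 = 35.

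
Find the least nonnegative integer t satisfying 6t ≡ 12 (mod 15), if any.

gcd(15, 6) = 3.
3 divides 12, so solutions exist.
By Bézout, 6×(-2) + 15×(1) = 3.
So 6×(-2) ≡ 3 (mod 15); multiply by 4: t ≡ -8 (mod 5).
Smallest nonnegative: t = -8 mod 5 = 2.

2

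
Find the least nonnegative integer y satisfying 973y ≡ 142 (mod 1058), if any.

gcd(1058, 973):
  1058 = 1·973 + 85
  973 = 11·85 + 38
  85 = 2·38 + 9
  38 = 4·9 + 2
  9 = 4·2 + 1
  2 = 2·1
so gcd(1058, 973) = 1.
1 divides 142, so solutions exist.
Back-substitute for Bézout coefficients:
  1 = 9 - 4·2
  ... = 973·(-473) + 1058·(435)
So 973·(-473) ≡ 1 (mod 1058); multiply by 142: y ≡ -67166 (mod 1058).
Smallest nonnegative: y = -67166 mod 1058 = 546.

546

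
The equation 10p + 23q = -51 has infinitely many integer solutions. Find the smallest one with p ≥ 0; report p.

11

gcd(23, 10) = 1.
1 divides -51, so solutions exist.
By Bézout, 10*(7) + 23*(-3) = 1.
Scale by -51/1 = -51: (p₀, q₀) = (-357, 153).
General solution: p = -357 + 23t, q = 153 - 10t for integer t.
p ≥ 0: smallest is -357 mod 23 = 11 (at t = 16), with q = -7.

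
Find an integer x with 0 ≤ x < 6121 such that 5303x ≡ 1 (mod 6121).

gcd(6121, 5303) = 1.
By Bézout, 5303·(-1968) + 6121·(1705) = 1.
So 5303·-1968 ≡ 1 (mod 6121), and -1968 mod 6121 = 4153.

4153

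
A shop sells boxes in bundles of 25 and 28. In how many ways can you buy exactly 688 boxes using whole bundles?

1

Need nonnegative integers with 25j + 28k = 688.
gcd(25, 28) = 1, and 25·(9) + 28·(-8) = 1.
So (j₀, k₀) = (6192, -5504); general j = 6192 + 28t, k = -5504 - 25t.
j ≥ 0 ⇒ t ≥ -221; k ≥ 0 ⇒ t ≤ -221. That's 1 value of t.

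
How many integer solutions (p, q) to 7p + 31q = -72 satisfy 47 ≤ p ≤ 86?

gcd(31, 7) = 1.
By Bézout, 7·(9) + 31·(-2) = 1.
Particular solution: (3, -3).
General solution: p = 3 + 31t, q = -3 - 7t for integer t.
47 ≤ 3 + 31t ≤ 86 gives t ∈ [2, 2], which is 1 value.

1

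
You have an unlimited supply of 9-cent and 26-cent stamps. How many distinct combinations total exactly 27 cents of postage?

1

Need nonnegative integers with 9j + 26k = 27.
gcd(9, 26) = 1, and 9·(3) + 26·(-1) = 1.
So (j₀, k₀) = (81, -27); general j = 81 + 26t, k = -27 - 9t.
j ≥ 0 ⇒ t ≥ -3; k ≥ 0 ⇒ t ≤ -3. That's 1 value of t.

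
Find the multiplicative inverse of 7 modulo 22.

19

gcd(22, 7) = 1.
By Bézout, 7·(-3) + 22·(1) = 1.
So 7·-3 ≡ 1 (mod 22), and -3 mod 22 = 19.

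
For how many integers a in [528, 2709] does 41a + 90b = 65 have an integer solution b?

25

gcd(90, 41) = 1  (90 = 2·41 + 8, 41 = 5·8 + 1, 8 = 8·1).
Back-substituting, 41·(11) + 90·(-5) = 1.
Scale by 65: particular solution (715, -325); reduce a mod 90: (85, -38).
General solution: a = 85 + 90t, b = -38 - 41t for integer t.
528 ≤ 85 + 90t ≤ 2709 gives t ∈ [5, 29], which is 25 values.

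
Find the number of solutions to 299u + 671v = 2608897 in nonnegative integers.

13

gcd(671, 299) = 1  (671 = 2×299 + 73, 299 = 4×73 + 7, 73 = 10×7 + 3, 7 = 2×3 + 1, 3 = 3×1).
Back-substituting, 299×(193) + 671×(-86) = 1.
Scale by 2608897: one solution is (503517121, -224365142). Reduce u mod 671: (63, 3860).
General: u = 63 + 671t, v = 3860 - 299t.
u ≥ 0 ⇒ t ≥ 0; v ≥ 0 ⇒ t ≤ 12. So t ∈ [0, 12]: 13 solutions.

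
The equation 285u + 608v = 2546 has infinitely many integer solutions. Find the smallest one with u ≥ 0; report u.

gcd(608, 285) = 19.
19 divides 2546, so solutions exist.
By Bézout, 285·(15) + 608·(-7) = 19.
Scale by 2546/19 = 134: (u₀, v₀) = (2010, -938).
General solution: u = 2010 + 32t, v = -938 - 15t for integer t.
u ≥ 0: smallest is 2010 mod 32 = 26 (at t = -62), with v = -8.

26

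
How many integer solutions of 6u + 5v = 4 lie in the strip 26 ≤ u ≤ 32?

1

gcd(6, 5) = 1  (6 = 1×5 + 1, 5 = 5×1).
Back-substituting, 6×(1) + 5×(-1) = 1.
Scale by 4: particular solution (4, -4); reduce u mod 5: (4, -4).
General solution: u = 4 + 5t, v = -4 - 6t for integer t.
26 ≤ 4 + 5t ≤ 32 gives t ∈ [5, 5], which is 1 value.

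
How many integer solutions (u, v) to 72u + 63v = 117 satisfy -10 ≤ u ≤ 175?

27

gcd(72, 63):
  72 = 1×63 + 9
  63 = 7×9
so gcd(72, 63) = 9.
Back-substitute for Bézout coefficients:
  9 = 72 - 1×63
  ... = 72×(1) + 63×(-1)
Scale by 13: particular solution (13, -13); reduce u mod 7: (6, -5).
General solution: u = 6 + 7t, v = -5 - 8t for integer t.
-10 ≤ 6 + 7t ≤ 175 gives t ∈ [-2, 24], which is 27 values.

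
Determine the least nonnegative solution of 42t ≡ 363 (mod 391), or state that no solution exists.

260

gcd(391, 42):
  391 = 9·42 + 13
  42 = 3·13 + 3
  13 = 4·3 + 1
  3 = 3·1
so gcd(391, 42) = 1.
1 divides 363, so solutions exist.
Back-substitute for Bézout coefficients:
  1 = 13 - 4·3
  ... = 42·(-121) + 391·(13)
So 42·(-121) ≡ 1 (mod 391); multiply by 363: t ≡ -43923 (mod 391).
Smallest nonnegative: t = -43923 mod 391 = 260.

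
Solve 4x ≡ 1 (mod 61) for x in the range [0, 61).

gcd(61, 4) = 1.
By Bézout, 4*(-15) + 61*(1) = 1.
So 4*-15 ≡ 1 (mod 61), and -15 mod 61 = 46.

46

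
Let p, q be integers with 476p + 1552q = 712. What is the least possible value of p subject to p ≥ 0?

158

gcd(1552, 476):
  1552 = 3·476 + 124
  476 = 3·124 + 104
  124 = 1·104 + 20
  104 = 5·20 + 4
  20 = 5·4
so gcd(1552, 476) = 4.
4 divides 712, so solutions exist.
Back-substitute for Bézout coefficients:
  4 = 104 - 5·20
  ... = 476·(75) + 1552·(-23)
Scale by 712/4 = 178: (p₀, q₀) = (13350, -4094).
General solution: p = 13350 + 388t, q = -4094 - 119t for integer t.
p ≥ 0: smallest is 13350 mod 388 = 158 (at t = -34), with q = -48.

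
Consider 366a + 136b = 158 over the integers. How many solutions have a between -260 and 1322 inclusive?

23

gcd(366, 136) = 2.
By Bézout, 366×(-13) + 136×(35) = 2.
Particular solution: (61, -163).
General solution: a = 61 + 68t, b = -163 - 183t for integer t.
-260 ≤ 61 + 68t ≤ 1322 gives t ∈ [-4, 18], which is 23 values.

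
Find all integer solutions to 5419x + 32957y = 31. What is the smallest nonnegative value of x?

32659

gcd(32957, 5419):
  32957 = 6×5419 + 443
  5419 = 12×443 + 103
  443 = 4×103 + 31
  103 = 3×31 + 10
  31 = 3×10 + 1
  10 = 10×1
so gcd(32957, 5419) = 1.
1 divides 31, so solutions exist.
Back-substitute for Bézout coefficients:
  1 = 31 - 3×10
  ... = 5419×(-3199) + 32957×(526)
Scale by 31/1 = 31: (x₀, y₀) = (-99169, 16306).
General solution: x = -99169 + 32957t, y = 16306 - 5419t for integer t.
x ≥ 0: smallest is -99169 mod 32957 = 32659 (at t = 4), with y = -5370.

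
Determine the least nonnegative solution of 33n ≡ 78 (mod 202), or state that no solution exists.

gcd(202, 33) = 1.
1 divides 78, so solutions exist.
By Bézout, 33×(49) + 202×(-8) = 1.
So 33×(49) ≡ 1 (mod 202); multiply by 78: n ≡ 3822 (mod 202).
Smallest nonnegative: n = 3822 mod 202 = 186.

186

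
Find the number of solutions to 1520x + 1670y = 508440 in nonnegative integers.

gcd(1670, 1520):
  1670 = 1·1520 + 150
  1520 = 10·150 + 20
  150 = 7·20 + 10
  20 = 2·10
so gcd(1670, 1520) = 10.
Back-substitute for Bézout coefficients:
  10 = 150 - 7·20
  ... = 1520·(-78) + 1670·(71)
Scale by 50844: one solution is (-3965832, 3609924). Reduce x mod 167: (84, 228).
General: x = 84 + 167t, y = 228 - 152t.
x ≥ 0 ⇒ t ≥ 0; y ≥ 0 ⇒ t ≤ 1. So t ∈ [0, 1]: 2 solutions.

2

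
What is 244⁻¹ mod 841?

gcd(841, 244) = 1.
By Bézout, 244·(162) + 841·(-47) = 1.
So 244·162 ≡ 1 (mod 841), and 162 mod 841 = 162.

162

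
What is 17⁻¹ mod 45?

8

gcd(45, 17):
  45 = 2×17 + 11
  17 = 1×11 + 6
  11 = 1×6 + 5
  6 = 1×5 + 1
  5 = 5×1
so gcd(45, 17) = 1.
Back-substitute for Bézout coefficients:
  1 = 6 - 1×5
  ... = 17×(8) + 45×(-3)
So 17×8 ≡ 1 (mod 45), and 8 mod 45 = 8.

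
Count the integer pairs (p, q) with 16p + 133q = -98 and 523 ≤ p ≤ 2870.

gcd(133, 16) = 1  (133 = 8*16 + 5, 16 = 3*5 + 1, 5 = 5*1).
Back-substituting, 16*(25) + 133*(-3) = 1.
Scale by -98: particular solution (-2450, 294); reduce p mod 133: (77, -10).
General solution: p = 77 + 133t, q = -10 - 16t for integer t.
523 ≤ 77 + 133t ≤ 2870 gives t ∈ [4, 21], which is 18 values.

18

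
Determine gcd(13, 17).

1

gcd(17, 13):
  17 = 1*13 + 4
  13 = 3*4 + 1
  4 = 4*1
so gcd(17, 13) = 1.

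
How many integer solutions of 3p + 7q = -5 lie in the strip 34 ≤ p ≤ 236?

29

gcd(7, 3) = 1.
By Bézout, 3*(-2) + 7*(1) = 1.
Particular solution: (3, -2).
General solution: p = 3 + 7t, q = -2 - 3t for integer t.
34 ≤ 3 + 7t ≤ 236 gives t ∈ [5, 33], which is 29 values.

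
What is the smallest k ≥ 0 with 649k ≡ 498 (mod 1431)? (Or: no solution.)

gcd(1431, 649) = 1.
1 divides 498, so solutions exist.
By Bézout, 649*(-269) + 1431*(122) = 1.
So 649*(-269) ≡ 1 (mod 1431); multiply by 498: k ≡ -133962 (mod 1431).
Smallest nonnegative: k = -133962 mod 1431 = 552.

552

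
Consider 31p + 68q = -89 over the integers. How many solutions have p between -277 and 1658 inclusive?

gcd(68, 31):
  68 = 2*31 + 6
  31 = 5*6 + 1
  6 = 6*1
so gcd(68, 31) = 1.
Back-substitute for Bézout coefficients:
  1 = 31 - 5*6
  ... = 31*(11) + 68*(-5)
Scale by -89: particular solution (-979, 445); reduce p mod 68: (41, -20).
General solution: p = 41 + 68t, q = -20 - 31t for integer t.
-277 ≤ 41 + 68t ≤ 1658 gives t ∈ [-4, 23], which is 28 values.

28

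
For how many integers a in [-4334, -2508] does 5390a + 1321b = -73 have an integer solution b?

gcd(5390, 1321):
  5390 = 4*1321 + 106
  1321 = 12*106 + 49
  106 = 2*49 + 8
  49 = 6*8 + 1
  8 = 8*1
so gcd(5390, 1321) = 1.
Back-substitute for Bézout coefficients:
  1 = 49 - 6*8
  ... = 5390*(-162) + 1321*(661)
Scale by -73: particular solution (11826, -48253); reduce a mod 1321: (1258, -5133).
General solution: a = 1258 + 1321t, b = -5133 - 5390t for integer t.
-4334 ≤ 1258 + 1321t ≤ -2508 gives t ∈ [-4, -3], which is 2 values.

2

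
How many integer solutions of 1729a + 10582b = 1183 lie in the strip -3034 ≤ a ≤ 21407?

gcd(10582, 1729):
  10582 = 6×1729 + 208
  1729 = 8×208 + 65
  208 = 3×65 + 13
  65 = 5×13
so gcd(10582, 1729) = 13.
Back-substitute for Bézout coefficients:
  13 = 208 - 3×65
  ... = 1729×(-153) + 10582×(25)
Scale by 91: particular solution (-13923, 2275); reduce a mod 814: (729, -119).
General solution: a = 729 + 814t, b = -119 - 133t for integer t.
-3034 ≤ 729 + 814t ≤ 21407 gives t ∈ [-4, 25], which is 30 values.

30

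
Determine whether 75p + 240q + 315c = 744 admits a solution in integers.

no

gcd(240, 75):
  240 = 3*75 + 15
  75 = 5*15
so gcd(240, 75) = 15.
gcd(15, 315) = 15.
15 does not divide 744 (remainder 9), so no integer solutions.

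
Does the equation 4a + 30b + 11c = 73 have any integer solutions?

yes

gcd(30, 4) = 2.
gcd(2, 11) = 1.
1 divides 73, so integer solutions exist.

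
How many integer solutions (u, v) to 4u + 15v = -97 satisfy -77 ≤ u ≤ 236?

21

gcd(15, 4) = 1.
By Bézout, 4·(4) + 15·(-1) = 1.
Particular solution: (2, -7).
General solution: u = 2 + 15t, v = -7 - 4t for integer t.
-77 ≤ 2 + 15t ≤ 236 gives t ∈ [-5, 15], which is 21 values.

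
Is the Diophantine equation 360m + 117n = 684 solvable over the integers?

gcd(360, 117) = 9  (360 = 3×117 + 9, 117 = 13×9).
9 divides 684, so integer solutions exist.

yes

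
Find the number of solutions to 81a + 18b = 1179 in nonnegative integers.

gcd(81, 18):
  81 = 4·18 + 9
  18 = 2·9
so gcd(81, 18) = 9.
Back-substitute for Bézout coefficients:
  9 = 81 - 4·18
  ... = 81·(1) + 18·(-4)
Scale by 131: one solution is (131, -524). Reduce a mod 2: (1, 61).
General: a = 1 + 2t, b = 61 - 9t.
a ≥ 0 ⇒ t ≥ 0; b ≥ 0 ⇒ t ≤ 6. So t ∈ [0, 6]: 7 solutions.

7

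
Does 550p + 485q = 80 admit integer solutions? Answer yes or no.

gcd(550, 485) = 5  (550 = 1*485 + 65, 485 = 7*65 + 30, 65 = 2*30 + 5, 30 = 6*5).
5 divides 80, so integer solutions exist.

yes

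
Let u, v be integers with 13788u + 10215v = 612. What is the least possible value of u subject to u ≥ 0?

409

gcd(13788, 10215) = 9.
9 divides 612, so solutions exist.
By Bézout, 13788×(223) + 10215×(-301) = 9.
Scale by 612/9 = 68: (u₀, v₀) = (15164, -20468).
General solution: u = 15164 + 1135t, v = -20468 - 1532t for integer t.
u ≥ 0: smallest is 15164 mod 1135 = 409 (at t = -13), with v = -552.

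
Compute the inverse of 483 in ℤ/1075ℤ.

gcd(1075, 483) = 1  (1075 = 2×483 + 109, 483 = 4×109 + 47, 109 = 2×47 + 15, 47 = 3×15 + 2, 15 = 7×2 + 1, 2 = 2×1).
Back-substituting, 483×(-503) + 1075×(226) = 1.
So 483×-503 ≡ 1 (mod 1075), and -503 mod 1075 = 572.

572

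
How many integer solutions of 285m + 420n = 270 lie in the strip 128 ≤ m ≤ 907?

gcd(420, 285) = 15  (420 = 1×285 + 135, 285 = 2×135 + 15, 135 = 9×15).
Back-substituting, 285×(3) + 420×(-2) = 15.
Scale by 18: particular solution (54, -36); reduce m mod 28: (26, -17).
General solution: m = 26 + 28t, n = -17 - 19t for integer t.
128 ≤ 26 + 28t ≤ 907 gives t ∈ [4, 31], which is 28 values.

28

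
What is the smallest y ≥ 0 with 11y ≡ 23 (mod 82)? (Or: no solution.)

17

gcd(82, 11) = 1  (82 = 7×11 + 5, 11 = 2×5 + 1, 5 = 5×1).
1 divides 23, so solutions exist.
Back-substituting, 11×(15) + 82×(-2) = 1.
So 11×(15) ≡ 1 (mod 82); multiply by 23: y ≡ 345 (mod 82).
Smallest nonnegative: y = 345 mod 82 = 17.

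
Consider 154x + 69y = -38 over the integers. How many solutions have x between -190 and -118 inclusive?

gcd(154, 69) = 1.
By Bézout, 154×(13) + 69×(-29) = 1.
Particular solution: (58, -130).
General solution: x = 58 + 69t, y = -130 - 154t for integer t.
-190 ≤ 58 + 69t ≤ -118 gives t ∈ [-3, -3], which is 1 value.

1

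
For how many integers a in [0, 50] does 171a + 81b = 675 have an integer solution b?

gcd(171, 81) = 9  (171 = 2*81 + 9, 81 = 9*9).
Back-substituting, 171*(1) + 81*(-2) = 9.
Scale by 75: particular solution (75, -150); reduce a mod 9: (3, 2).
General solution: a = 3 + 9t, b = 2 - 19t for integer t.
0 ≤ 3 + 9t ≤ 50 gives t ∈ [0, 5], which is 6 values.

6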